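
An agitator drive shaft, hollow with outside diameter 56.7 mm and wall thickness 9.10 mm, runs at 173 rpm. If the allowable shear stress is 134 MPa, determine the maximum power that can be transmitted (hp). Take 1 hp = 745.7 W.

J = π(d_o⁴ − d_i⁴)/32 = π(0.0567⁴ − 0.0385⁴)/32 = 7.990×10^-7 m⁴.
T_max = τ_allow·J/r = 1.34×10^8 × 7.990×10^-7 / 0.0284 = 3777 N·m.
ω = 2π·173/60 = 18.12 rad/s, so P_max = T_max·ω = 6.842×10^4 W.

91.7 hp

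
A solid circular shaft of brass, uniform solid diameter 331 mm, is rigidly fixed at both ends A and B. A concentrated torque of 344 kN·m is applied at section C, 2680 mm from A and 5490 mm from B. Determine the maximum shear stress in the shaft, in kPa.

With uniform GJ and both ends fixed, compatibility θ_AC = θ_CB gives T_A·a = T_B·b, together with T_A + T_B = T₀.
T_A = T₀·b/(a+b) = 344000·5490/8170 = 231200 N·m; T_B = 112800 N·m.
τ in each portion: τ_AC = 3.25×10^7 Pa, τ_CB = 1.58×10^7 Pa; maximum is in AC.
τ_max = T_AC·r/J = 231200·0.166/1.18×10^-3 = 3.246×10^7 Pa.

32500 kPa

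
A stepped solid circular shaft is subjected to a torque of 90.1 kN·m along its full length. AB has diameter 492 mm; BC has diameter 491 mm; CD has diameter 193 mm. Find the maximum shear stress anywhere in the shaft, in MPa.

63.8 MPa

Under the same torque, τ_max = 16T/(πd³) is largest where d is smallest — segment CD (d = 193 mm).
τ_max = 16·90100/(π·(0.193)³) = 6.383×10^7 Pa.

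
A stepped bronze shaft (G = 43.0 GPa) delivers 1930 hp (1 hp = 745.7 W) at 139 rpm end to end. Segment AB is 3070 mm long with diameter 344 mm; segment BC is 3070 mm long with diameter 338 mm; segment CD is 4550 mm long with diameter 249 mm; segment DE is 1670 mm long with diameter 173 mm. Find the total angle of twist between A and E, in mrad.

82.0 mrad

ω = 2π·139/60 = 14.56 rad/s, so T = P/ω = 1930×745.7 / 14.56 = 98870 N·m.
J_AB = π(0.344)⁴/32 = 1.37×10^-3 m⁴; J_BC = π(0.338)⁴/32 = 1.28×10^-3 m⁴; J_CD = π(0.249)⁴/32 = 3.77×10^-4 m⁴; J_DE = π(0.173)⁴/32 = 8.79×10^-5 m⁴.
θ = (T/G)·Σ L_i/J_i = (98870/43.0×10⁹)·(3.07/1.37×10^-3 + 3.07/1.28×10^-3 + 4.55/3.77×10^-4 + 1.67/8.79×10^-5) = 0.08203 rad.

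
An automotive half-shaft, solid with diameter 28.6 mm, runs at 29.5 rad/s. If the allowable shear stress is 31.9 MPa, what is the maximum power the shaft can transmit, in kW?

4.32 kW

J = πd⁴/32 = π(0.0286)⁴/32 = 6.568×10^-8 m⁴.
T_max = τ_allow·J/r = 3.19×10^7 × 6.568×10^-8 / 0.0143 = 146.5 N·m.
ω = 29.5 rad/s, so P_max = T_max·ω = 4323 W.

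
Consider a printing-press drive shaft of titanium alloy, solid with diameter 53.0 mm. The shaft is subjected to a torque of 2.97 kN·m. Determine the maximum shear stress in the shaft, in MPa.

102 MPa

J = πd⁴/32 = π(0.0530)⁴/32 = 7.746×10^-7 m⁴.
τ_max = T·r/J = 2970 × 0.0265 / 7.746×10^-7 = 1.016×10^8 Pa.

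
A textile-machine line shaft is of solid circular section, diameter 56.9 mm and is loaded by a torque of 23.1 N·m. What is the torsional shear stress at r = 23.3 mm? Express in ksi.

0.0759 ksi

J = πd⁴/32 = π(0.0569)⁴/32 = 1.029×10^-6 m⁴.
Shear stress varies linearly with radius: τ = T·r/J = 23.10 × 0.0233 / 1.029×10^-6 = 5.230×10^5 Pa.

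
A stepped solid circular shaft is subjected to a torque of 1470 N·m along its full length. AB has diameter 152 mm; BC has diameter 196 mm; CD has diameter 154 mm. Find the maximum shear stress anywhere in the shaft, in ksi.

Under the same torque, τ_max = 16T/(πd³) is largest where d is smallest — segment AB (d = 152 mm).
τ_max = 16·1470/(π·(0.152)³) = 2.132×10^6 Pa.

0.309 ksi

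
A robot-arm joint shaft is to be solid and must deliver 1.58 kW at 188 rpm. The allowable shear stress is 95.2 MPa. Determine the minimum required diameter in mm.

ω = 2π·188/60 = 19.69 rad/s, so T = P/ω = 1.58×10³ / 19.69 = 80.25 N·m.
For a solid shaft τ_max = 16T/(πd³), so d = (16T/(π τ_allow))^(1/3) = (16·80.25/(π·9.52×10^7))^(1/3) = 0.01625 m.

16.3 mm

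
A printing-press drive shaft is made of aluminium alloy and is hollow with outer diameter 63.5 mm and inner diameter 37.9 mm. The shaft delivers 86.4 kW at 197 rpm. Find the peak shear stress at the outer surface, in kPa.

95400 kPa

ω = 2π·197/60 = 20.63 rad/s, so T = P/ω = 86.4×10³ / 20.63 = 4188 N·m.
J = π(d_o⁴ − d_i⁴)/32 = π(0.0635⁴ − 0.0379⁴)/32 = 1.394×10^-6 m⁴.
τ_max = T·r/J = 4188 × 0.0318 / 1.394×10^-6 = 9.541×10^7 Pa.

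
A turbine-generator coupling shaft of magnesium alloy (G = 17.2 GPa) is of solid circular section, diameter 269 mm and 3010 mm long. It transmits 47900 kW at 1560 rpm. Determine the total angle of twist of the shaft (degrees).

ω = 2π·1560/60 = 163.4 rad/s, so T = P/ω = 47900×10³ / 163.4 = 293200 N·m.
J = πd⁴/32 = π(0.269)⁴/32 = 5.141×10^-4 m⁴.
θ = T·L/(G·J) = 293200 × 3.01 / (17.2×10⁹ × 5.141×10^-4) = 0.09982 rad.

5.72°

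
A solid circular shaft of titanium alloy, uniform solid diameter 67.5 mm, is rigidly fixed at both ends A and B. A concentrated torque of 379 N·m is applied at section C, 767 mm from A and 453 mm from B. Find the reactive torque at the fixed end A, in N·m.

With uniform GJ and both ends fixed, compatibility θ_AC = θ_CB gives T_A·a = T_B·b, together with T_A + T_B = T₀.
T_A = T₀·b/(a+b) = 379.0·453/1220 = 140.7 N·m; T_B = 238.3 N·m.

141 N·m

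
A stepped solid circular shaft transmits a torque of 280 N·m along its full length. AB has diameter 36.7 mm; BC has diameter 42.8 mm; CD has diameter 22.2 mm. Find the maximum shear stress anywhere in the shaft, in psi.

Under the same torque, τ_max = 16T/(πd³) is largest where d is smallest — segment CD (d = 22.2 mm).
τ_max = 16·280.0/(π·(0.0222)³) = 1.303×10^8 Pa.

18900 psi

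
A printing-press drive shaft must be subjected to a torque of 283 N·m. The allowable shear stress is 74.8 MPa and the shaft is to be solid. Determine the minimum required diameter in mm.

26.8 mm

For a solid shaft τ_max = 16T/(πd³), so d = (16T/(π τ_allow))^(1/3) = (16·283.0/(π·7.48×10^7))^(1/3) = 0.02681 m.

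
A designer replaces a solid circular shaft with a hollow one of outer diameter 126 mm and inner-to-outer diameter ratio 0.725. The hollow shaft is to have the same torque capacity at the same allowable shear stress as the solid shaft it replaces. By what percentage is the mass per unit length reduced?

Equal τ_max and T ⇒ the solid shaft needs d_s³ = d_o³(1−k⁴), so d_s = 126·(1−0.725⁴)^(1/3) = 113.1 mm.
Area ratio A_h/A_s = d_o²(1−k²)/d_s² = (1−k²)/(1−k⁴)^(2/3) = 0.5885.
Mass saving = 1 − 0.5885 = 41.2 %.

41.2 %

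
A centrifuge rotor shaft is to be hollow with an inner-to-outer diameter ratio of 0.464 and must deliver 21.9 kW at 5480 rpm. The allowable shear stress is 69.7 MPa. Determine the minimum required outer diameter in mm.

ω = 2π·5480/60 = 573.9 rad/s, so T = P/ω = 21.9×10³ / 573.9 = 38.16 N·m.
For a hollow shaft with d_i/d_o = 0.464: τ_max = 16T/(π d_o³ (1−k⁴)), so d_o = [16T/(π τ_allow (1−k⁴))]^(1/3) = [16·38.16/(π·6.97×10^7·0.9536)]^(1/3) = 0.01430 m.

14.3 mm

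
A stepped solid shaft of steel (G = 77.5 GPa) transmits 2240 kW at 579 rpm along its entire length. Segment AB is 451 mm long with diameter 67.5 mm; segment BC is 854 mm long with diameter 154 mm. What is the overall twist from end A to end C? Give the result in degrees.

ω = 2π·579/60 = 60.63 rad/s, so T = P/ω = 2240×10³ / 60.63 = 36940 N·m.
J_AB = π(0.0675)⁴/32 = 2.04×10^-6 m⁴; J_BC = π(0.154)⁴/32 = 5.52×10^-5 m⁴.
θ = (T/G)·Σ L_i/J_i = (36940/77.5×10⁹)·(0.451/2.04×10^-6 + 0.854/5.52×10^-5) = 0.1129 rad.

6.47°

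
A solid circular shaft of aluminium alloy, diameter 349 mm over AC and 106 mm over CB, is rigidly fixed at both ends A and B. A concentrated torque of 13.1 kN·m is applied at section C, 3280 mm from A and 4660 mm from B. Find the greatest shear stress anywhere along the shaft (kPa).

1560 kPa

Compatibility: T_A·a/J_AC = T_B·b/J_CB with T_A + T_B = T₀.
J_AC = 1.46×10^-3 m⁴, J_CB = 1.24×10^-5 m⁴, so T_A = T₀·(J_AC/a)/((J_AC/a)+(J_CB/b)) = 13020 N·m, T_B = 78.00 N·m.
τ in each portion: τ_AC = 1.56×10^6 Pa, τ_CB = 3.34×10^5 Pa; maximum is in AC.
τ_max = T_AC·r/J = 13020·0.174/1.46×10^-3 = 1.560×10^6 Pa.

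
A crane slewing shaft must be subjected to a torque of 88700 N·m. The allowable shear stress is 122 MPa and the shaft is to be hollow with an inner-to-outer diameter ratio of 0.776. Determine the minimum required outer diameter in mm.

180 mm

For a hollow shaft with d_i/d_o = 0.776: τ_max = 16T/(π d_o³ (1−k⁴)), so d_o = [16T/(π τ_allow (1−k⁴))]^(1/3) = [16·88700/(π·1.22×10^8·0.6374)]^(1/3) = 0.1798 m.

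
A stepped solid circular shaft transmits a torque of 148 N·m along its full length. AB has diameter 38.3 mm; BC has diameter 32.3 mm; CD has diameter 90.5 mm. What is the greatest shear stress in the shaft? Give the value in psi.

Under the same torque, τ_max = 16T/(πd³) is largest where d is smallest — segment BC (d = 32.3 mm).
τ_max = 16·148.0/(π·(0.0323)³) = 2.237×10^7 Pa.

3240 psi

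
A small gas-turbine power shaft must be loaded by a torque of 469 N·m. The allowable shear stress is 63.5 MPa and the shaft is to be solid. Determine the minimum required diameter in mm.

For a solid shaft τ_max = 16T/(πd³), so d = (16T/(π τ_allow))^(1/3) = (16·469.0/(π·6.35×10^7))^(1/3) = 0.03351 m.

33.5 mm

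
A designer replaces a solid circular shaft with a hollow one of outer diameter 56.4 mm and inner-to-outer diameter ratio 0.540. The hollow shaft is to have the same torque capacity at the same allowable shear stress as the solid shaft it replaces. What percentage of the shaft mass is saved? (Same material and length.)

Equal τ_max and T ⇒ the solid shaft needs d_s³ = d_o³(1−k⁴), so d_s = 56.4·(1−0.540⁴)^(1/3) = 54.75 mm.
Area ratio A_h/A_s = d_o²(1−k²)/d_s² = (1−k²)/(1−k⁴)^(2/3) = 0.7516.
Mass saving = 1 − 0.7516 = 24.8 %.

24.8 %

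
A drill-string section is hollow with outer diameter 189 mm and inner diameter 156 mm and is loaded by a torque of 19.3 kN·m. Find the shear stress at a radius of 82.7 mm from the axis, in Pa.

2.38e7 Pa

J = π(d_o⁴ − d_i⁴)/32 = π(0.189⁴ − 0.156⁴)/32 = 6.713×10^-5 m⁴.
Shear stress varies linearly with radius: τ = T·r/J = 19300 × 0.0827 / 6.713×10^-5 = 2.378×10^7 Pa.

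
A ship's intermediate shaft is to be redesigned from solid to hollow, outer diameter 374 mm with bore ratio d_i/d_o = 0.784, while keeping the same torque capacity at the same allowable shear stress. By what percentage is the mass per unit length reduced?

Equal τ_max and T ⇒ the solid shaft needs d_s³ = d_o³(1−k⁴), so d_s = 374·(1−0.784⁴)^(1/3) = 319.3 mm.
Area ratio A_h/A_s = d_o²(1−k²)/d_s² = (1−k²)/(1−k⁴)^(2/3) = 0.5287.
Mass saving = 1 − 0.5287 = 47.1 %.

47.1 %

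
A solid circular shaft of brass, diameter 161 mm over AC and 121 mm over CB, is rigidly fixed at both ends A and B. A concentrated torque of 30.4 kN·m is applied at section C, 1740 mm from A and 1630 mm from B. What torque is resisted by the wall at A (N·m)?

Compatibility: T_A·a/J_AC = T_B·b/J_CB with T_A + T_B = T₀.
J_AC = 6.60×10^-5 m⁴, J_CB = 2.10×10^-5 m⁴, so T_A = T₀·(J_AC/a)/((J_AC/a)+(J_CB/b)) = 22680 N·m, T_B = 7723 N·m.

22700 N·m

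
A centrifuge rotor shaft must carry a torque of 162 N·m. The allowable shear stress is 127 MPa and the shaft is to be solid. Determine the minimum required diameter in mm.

18.7 mm

For a solid shaft τ_max = 16T/(πd³), so d = (16T/(π τ_allow))^(1/3) = (16·162.0/(π·1.27×10^8))^(1/3) = 0.01866 m.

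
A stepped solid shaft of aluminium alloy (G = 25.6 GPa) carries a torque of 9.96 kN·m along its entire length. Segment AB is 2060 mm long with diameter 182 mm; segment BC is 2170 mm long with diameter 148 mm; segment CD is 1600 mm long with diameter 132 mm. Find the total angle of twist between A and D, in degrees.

2.65°

J_AB = π(0.182)⁴/32 = 1.08×10^-4 m⁴; J_BC = π(0.148)⁴/32 = 4.71×10^-5 m⁴; J_CD = π(0.132)⁴/32 = 2.98×10^-5 m⁴.
θ = (T/G)·Σ L_i/J_i = (9960/25.6×10⁹)·(2.06/1.08×10^-4 + 2.17/4.71×10^-5 + 1.60/2.98×10^-5) = 0.04625 rad.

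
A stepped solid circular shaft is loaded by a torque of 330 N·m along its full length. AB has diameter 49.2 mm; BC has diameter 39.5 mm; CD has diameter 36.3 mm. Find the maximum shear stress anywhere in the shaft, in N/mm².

35.1 N/mm²

Under the same torque, τ_max = 16T/(πd³) is largest where d is smallest — segment CD (d = 36.3 mm).
τ_max = 16·330.0/(π·(0.0363)³) = 3.514×10^7 Pa.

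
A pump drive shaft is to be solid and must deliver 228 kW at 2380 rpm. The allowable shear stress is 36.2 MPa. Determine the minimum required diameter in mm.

50.5 mm

ω = 2π·2380/60 = 249.2 rad/s, so T = P/ω = 228×10³ / 249.2 = 914.8 N·m.
For a solid shaft τ_max = 16T/(πd³), so d = (16T/(π τ_allow))^(1/3) = (16·914.8/(π·3.62×10^7))^(1/3) = 0.05049 m.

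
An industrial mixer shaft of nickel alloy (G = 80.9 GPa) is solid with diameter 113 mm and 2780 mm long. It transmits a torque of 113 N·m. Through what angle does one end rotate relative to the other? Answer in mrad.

0.243 mrad

J = πd⁴/32 = π(0.113)⁴/32 = 1.601×10^-5 m⁴.
θ = T·L/(G·J) = 113.0 × 2.78 / (80.9×10⁹ × 1.601×10^-5) = 2.426×10^-4 rad.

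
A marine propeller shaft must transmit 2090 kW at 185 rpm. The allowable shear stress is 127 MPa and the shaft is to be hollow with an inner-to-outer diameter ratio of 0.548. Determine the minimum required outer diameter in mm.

ω = 2π·185/60 = 19.37 rad/s, so T = P/ω = 2090×10³ / 19.37 = 107900 N·m.
For a hollow shaft with d_i/d_o = 0.548: τ_max = 16T/(π d_o³ (1−k⁴)), so d_o = [16T/(π τ_allow (1−k⁴))]^(1/3) = [16·107900/(π·1.27×10^8·0.9098)]^(1/3) = 0.1682 m.

168 mm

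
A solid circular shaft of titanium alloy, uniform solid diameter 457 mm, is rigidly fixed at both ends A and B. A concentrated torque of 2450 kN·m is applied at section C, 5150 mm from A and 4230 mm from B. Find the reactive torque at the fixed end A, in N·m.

1.10e6 N·m

With uniform GJ and both ends fixed, compatibility θ_AC = θ_CB gives T_A·a = T_B·b, together with T_A + T_B = T₀.
T_A = T₀·b/(a+b) = 2.450e6·4230/9380 = 1.105e6 N·m; T_B = 1.345e6 N·m.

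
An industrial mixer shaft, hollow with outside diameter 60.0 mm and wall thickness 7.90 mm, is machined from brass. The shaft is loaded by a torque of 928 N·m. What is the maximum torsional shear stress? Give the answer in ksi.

J = π(d_o⁴ − d_i⁴)/32 = π(0.0600⁴ − 0.0442⁴)/32 = 8.976×10^-7 m⁴.
τ_max = T·r/J = 928.0 × 0.0300 / 8.976×10^-7 = 3.101×10^7 Pa.

4.50 ksi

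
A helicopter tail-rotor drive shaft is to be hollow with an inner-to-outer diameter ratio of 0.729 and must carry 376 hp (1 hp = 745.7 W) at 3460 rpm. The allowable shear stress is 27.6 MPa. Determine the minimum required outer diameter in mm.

58.4 mm

ω = 2π·3460/60 = 362.3 rad/s, so T = P/ω = 376×745.7 / 362.3 = 773.8 N·m.
For a hollow shaft with d_i/d_o = 0.729: τ_max = 16T/(π d_o³ (1−k⁴)), so d_o = [16T/(π τ_allow (1−k⁴))]^(1/3) = [16·773.8/(π·2.76×10^7·0.7176)]^(1/3) = 0.05838 m.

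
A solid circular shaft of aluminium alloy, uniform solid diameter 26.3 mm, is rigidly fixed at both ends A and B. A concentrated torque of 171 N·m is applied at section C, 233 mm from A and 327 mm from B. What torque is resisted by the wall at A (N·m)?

99.9 N·m

With uniform GJ and both ends fixed, compatibility θ_AC = θ_CB gives T_A·a = T_B·b, together with T_A + T_B = T₀.
T_A = T₀·b/(a+b) = 171.0·327/560.0 = 99.85 N·m; T_B = 71.15 N·m.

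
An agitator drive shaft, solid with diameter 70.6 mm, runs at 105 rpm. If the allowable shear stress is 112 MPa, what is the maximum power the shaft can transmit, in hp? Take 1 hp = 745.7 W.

114 hp

J = πd⁴/32 = π(0.0706)⁴/32 = 2.439×10^-6 m⁴.
T_max = τ_allow·J/r = 1.12×10^8 × 2.439×10^-6 / 0.0353 = 7739 N·m.
ω = 2π·105/60 = 11.00 rad/s, so P_max = T_max·ω = 8.509×10^4 W.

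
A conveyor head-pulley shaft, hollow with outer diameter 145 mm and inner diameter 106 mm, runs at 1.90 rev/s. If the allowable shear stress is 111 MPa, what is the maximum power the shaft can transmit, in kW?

J = π(d_o⁴ − d_i⁴)/32 = π(0.145⁴ − 0.106⁴)/32 = 3.100×10^-5 m⁴.
T_max = τ_allow·J/r = 1.11×10^8 × 3.100×10^-5 / 0.0725 = 47470 N·m.
ω = 2π·1.90 = 11.94 rad/s, so P_max = T_max·ω = 5.667×10^5 W.

567 kW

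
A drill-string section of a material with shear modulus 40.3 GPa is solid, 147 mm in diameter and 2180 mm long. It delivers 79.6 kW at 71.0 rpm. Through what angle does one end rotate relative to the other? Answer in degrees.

0.724°

ω = 2π·71.0/60 = 7.435 rad/s, so T = P/ω = 79.6×10³ / 7.435 = 10710 N·m.
J = πd⁴/32 = π(0.147)⁴/32 = 4.584×10^-5 m⁴.
θ = T·L/(G·J) = 10710 × 2.18 / (40.3×10⁹ × 4.584×10^-5) = 0.01263 rad.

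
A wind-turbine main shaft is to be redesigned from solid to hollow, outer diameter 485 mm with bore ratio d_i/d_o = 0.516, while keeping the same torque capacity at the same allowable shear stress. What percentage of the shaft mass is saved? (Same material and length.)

Equal τ_max and T ⇒ the solid shaft needs d_s³ = d_o³(1−k⁴), so d_s = 485·(1−0.516⁴)^(1/3) = 473.3 mm.
Area ratio A_h/A_s = d_o²(1−k²)/d_s² = (1−k²)/(1−k⁴)^(2/3) = 0.7706.
Mass saving = 1 − 0.7706 = 22.9 %.

22.9 %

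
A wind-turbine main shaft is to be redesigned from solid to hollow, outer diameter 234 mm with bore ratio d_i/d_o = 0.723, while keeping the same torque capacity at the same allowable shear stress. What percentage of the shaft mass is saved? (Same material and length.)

Equal τ_max and T ⇒ the solid shaft needs d_s³ = d_o³(1−k⁴), so d_s = 234·(1−0.723⁴)^(1/3) = 210.4 mm.
Area ratio A_h/A_s = d_o²(1−k²)/d_s² = (1−k²)/(1−k⁴)^(2/3) = 0.5904.
Mass saving = 1 − 0.5904 = 41.0 %.

41.0 %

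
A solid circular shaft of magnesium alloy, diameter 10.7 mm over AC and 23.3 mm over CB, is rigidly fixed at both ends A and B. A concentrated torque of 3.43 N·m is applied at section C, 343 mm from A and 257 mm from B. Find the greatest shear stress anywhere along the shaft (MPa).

1.34 MPa

Compatibility: T_A·a/J_AC = T_B·b/J_CB with T_A + T_B = T₀.
J_AC = 1.29×10^-9 m⁴, J_CB = 2.89×10^-8 m⁴, so T_A = T₀·(J_AC/a)/((J_AC/a)+(J_CB/b)) = 0.1106 N·m, T_B = 3.319 N·m.
τ in each portion: τ_AC = 4.60×10^5 Pa, τ_CB = 1.34×10^6 Pa; maximum is in CB.
τ_max = T_CB·r/J = 3.319·0.0117/2.89×10^-8 = 1.336×10^6 Pa.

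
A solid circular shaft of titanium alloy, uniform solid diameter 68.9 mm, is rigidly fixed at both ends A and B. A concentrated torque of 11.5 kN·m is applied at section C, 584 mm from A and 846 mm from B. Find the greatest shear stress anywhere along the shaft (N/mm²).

106 N/mm²

With uniform GJ and both ends fixed, compatibility θ_AC = θ_CB gives T_A·a = T_B·b, together with T_A + T_B = T₀.
T_A = T₀·b/(a+b) = 11500·846/1430 = 6803 N·m; T_B = 4697 N·m.
τ in each portion: τ_AC = 1.06×10^8 Pa, τ_CB = 7.31×10^7 Pa; maximum is in AC.
τ_max = T_AC·r/J = 6803·0.0345/2.21×10^-6 = 1.059×10^8 Pa.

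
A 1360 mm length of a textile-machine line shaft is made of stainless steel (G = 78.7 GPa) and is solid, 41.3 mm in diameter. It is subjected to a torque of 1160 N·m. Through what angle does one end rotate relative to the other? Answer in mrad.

J = πd⁴/32 = π(0.0413)⁴/32 = 2.856×10^-7 m⁴.
θ = T·L/(G·J) = 1160 × 1.36 / (78.7×10⁹ × 2.856×10^-7) = 0.07018 rad.

70.2 mrad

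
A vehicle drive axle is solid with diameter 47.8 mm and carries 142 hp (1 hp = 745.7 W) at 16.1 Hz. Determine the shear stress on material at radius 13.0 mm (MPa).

ω = 2π·16.1 = 101.2 rad/s, so T = P/ω = 142×745.7 / 101.2 = 1047 N·m.
J = πd⁴/32 = π(0.0478)⁴/32 = 5.125×10^-7 m⁴.
Shear stress varies linearly with radius: τ = T·r/J = 1047 × 0.0130 / 5.125×10^-7 = 2.655×10^7 Pa.

26.6 MPa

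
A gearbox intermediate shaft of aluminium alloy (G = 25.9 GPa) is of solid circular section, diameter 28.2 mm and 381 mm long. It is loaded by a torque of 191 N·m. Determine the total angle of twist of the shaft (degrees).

J = πd⁴/32 = π(0.0282)⁴/32 = 6.209×10^-8 m⁴.
θ = T·L/(G·J) = 191.0 × 0.381 / (25.9×10⁹ × 6.209×10^-8) = 0.04525 rad.

2.59°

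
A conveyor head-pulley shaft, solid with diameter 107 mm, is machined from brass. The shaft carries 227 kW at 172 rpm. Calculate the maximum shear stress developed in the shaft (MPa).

ω = 2π·172/60 = 18.01 rad/s, so T = P/ω = 227×10³ / 18.01 = 12600 N·m.
J = πd⁴/32 = π(0.107)⁴/32 = 1.287×10^-5 m⁴.
τ_max = T·r/J = 12600 × 0.0535 / 1.287×10^-5 = 5.239×10^7 Pa.

52.4 MPa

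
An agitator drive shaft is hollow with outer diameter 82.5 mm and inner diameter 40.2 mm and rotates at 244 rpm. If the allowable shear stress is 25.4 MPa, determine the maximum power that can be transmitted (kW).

J = π(d_o⁴ − d_i⁴)/32 = π(0.0825⁴ − 0.0402⁴)/32 = 4.292×10^-6 m⁴.
T_max = τ_allow·J/r = 2.54×10^7 × 4.292×10^-6 / 0.0413 = 2643 N·m.
ω = 2π·244/60 = 25.55 rad/s, so P_max = T_max·ω = 6.752×10^4 W.

67.5 kW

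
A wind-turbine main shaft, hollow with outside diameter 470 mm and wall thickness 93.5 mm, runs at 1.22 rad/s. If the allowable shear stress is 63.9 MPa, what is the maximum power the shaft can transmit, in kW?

J = π(d_o⁴ − d_i⁴)/32 = π(0.470⁴ − 0.283⁴)/32 = 4.161×10^-3 m⁴.
T_max = τ_allow·J/r = 6.39×10^7 × 4.161×10^-3 / 0.235 = 1.131e6 N·m.
ω = 1.22 rad/s, so P_max = T_max·ω = 1.380×10^6 W.

1380 kW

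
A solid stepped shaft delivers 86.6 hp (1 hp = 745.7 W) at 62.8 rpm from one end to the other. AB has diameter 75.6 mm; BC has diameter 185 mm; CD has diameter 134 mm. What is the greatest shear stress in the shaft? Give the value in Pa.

1.16e8 Pa

ω = 2π·62.8/60 = 6.576 rad/s, so T = P/ω = 86.6×745.7 / 6.576 = 9820 N·m.
Under the same torque, τ_max = 16T/(πd³) is largest where d is smallest — segment AB (d = 75.6 mm).
τ_max = 16·9820/(π·(0.0756)³) = 1.157×10^8 Pa.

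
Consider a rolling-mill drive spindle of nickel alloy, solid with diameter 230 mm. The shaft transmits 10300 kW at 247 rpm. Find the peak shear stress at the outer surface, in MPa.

ω = 2π·247/60 = 25.87 rad/s, so T = P/ω = 10300×10³ / 25.87 = 398200 N·m.
J = πd⁴/32 = π(0.230)⁴/32 = 2.747×10^-4 m⁴.
τ_max = T·r/J = 398200 × 0.115 / 2.747×10^-4 = 1.667×10^8 Pa.

167 MPa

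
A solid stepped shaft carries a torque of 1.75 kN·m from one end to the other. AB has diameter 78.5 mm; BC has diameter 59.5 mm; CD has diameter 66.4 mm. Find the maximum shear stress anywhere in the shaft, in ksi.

6.14 ksi

Under the same torque, τ_max = 16T/(πd³) is largest where d is smallest — segment BC (d = 59.5 mm).
τ_max = 16·1750/(π·(0.0595)³) = 4.231×10^7 Pa.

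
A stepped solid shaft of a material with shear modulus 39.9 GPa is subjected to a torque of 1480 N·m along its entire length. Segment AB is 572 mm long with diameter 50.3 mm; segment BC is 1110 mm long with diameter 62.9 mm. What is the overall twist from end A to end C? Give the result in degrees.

J_AB = π(0.0503)⁴/32 = 6.28×10^-7 m⁴; J_BC = π(0.0629)⁴/32 = 1.54×10^-6 m⁴.
θ = (T/G)·Σ L_i/J_i = (1480/39.9×10⁹)·(0.572/6.28×10^-7 + 1.11/1.54×10^-6) = 0.06055 rad.

3.47°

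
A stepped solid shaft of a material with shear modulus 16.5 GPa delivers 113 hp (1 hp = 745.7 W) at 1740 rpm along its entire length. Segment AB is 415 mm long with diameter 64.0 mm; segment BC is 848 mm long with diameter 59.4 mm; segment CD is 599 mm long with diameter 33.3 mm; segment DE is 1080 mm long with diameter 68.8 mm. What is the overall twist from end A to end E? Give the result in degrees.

ω = 2π·1740/60 = 182.2 rad/s, so T = P/ω = 113×745.7 / 182.2 = 462.4 N·m.
J_AB = π(0.0640)⁴/32 = 1.65×10^-6 m⁴; J_BC = π(0.0594)⁴/32 = 1.22×10^-6 m⁴; J_CD = π(0.0333)⁴/32 = 1.21×10^-7 m⁴; J_DE = π(0.0688)⁴/32 = 2.20×10^-6 m⁴.
θ = (T/G)·Σ L_i/J_i = (462.4/16.5×10⁹)·(0.415/1.65×10^-6 + 0.848/1.22×10^-6 + 0.599/1.21×10^-7 + 1.08/2.20×10^-6) = 0.1793 rad.

10.3°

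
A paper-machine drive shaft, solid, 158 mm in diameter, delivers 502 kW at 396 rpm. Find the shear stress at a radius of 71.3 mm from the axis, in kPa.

ω = 2π·396/60 = 41.47 rad/s, so T = P/ω = 502×10³ / 41.47 = 12110 N·m.
J = πd⁴/32 = π(0.158)⁴/32 = 6.118×10^-5 m⁴.
Shear stress varies linearly with radius: τ = T·r/J = 12110 × 0.0713 / 6.118×10^-5 = 1.411×10^7 Pa.

14100 kPa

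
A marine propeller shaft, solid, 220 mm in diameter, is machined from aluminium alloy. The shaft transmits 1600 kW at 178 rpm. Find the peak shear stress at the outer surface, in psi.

ω = 2π·178/60 = 18.64 rad/s, so T = P/ω = 1600×10³ / 18.64 = 85840 N·m.
J = πd⁴/32 = π(0.220)⁴/32 = 2.300×10^-4 m⁴.
τ_max = T·r/J = 85840 × 0.110 / 2.300×10^-4 = 4.106×10^7 Pa.

5950 psi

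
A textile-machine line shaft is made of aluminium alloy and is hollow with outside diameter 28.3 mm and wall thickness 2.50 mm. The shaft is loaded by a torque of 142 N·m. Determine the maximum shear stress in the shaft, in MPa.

59.0 MPa

J = π(d_o⁴ − d_i⁴)/32 = π(0.0283⁴ − 0.0233⁴)/32 = 3.404×10^-8 m⁴.
τ_max = T·r/J = 142.0 × 0.0142 / 3.404×10^-8 = 5.903×10^7 Pa.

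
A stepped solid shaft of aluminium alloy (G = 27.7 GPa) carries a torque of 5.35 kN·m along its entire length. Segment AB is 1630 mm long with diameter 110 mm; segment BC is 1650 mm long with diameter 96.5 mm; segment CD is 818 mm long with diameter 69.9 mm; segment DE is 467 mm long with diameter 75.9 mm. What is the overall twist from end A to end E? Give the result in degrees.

8.85°

J_AB = π(0.110)⁴/32 = 1.44×10^-5 m⁴; J_BC = π(0.0965)⁴/32 = 8.51×10^-6 m⁴; J_CD = π(0.0699)⁴/32 = 2.34×10^-6 m⁴; J_DE = π(0.0759)⁴/32 = 3.26×10^-6 m⁴.
θ = (T/G)·Σ L_i/J_i = (5350/27.7×10⁹)·(1.63/1.44×10^-5 + 1.65/8.51×10^-6 + 0.818/2.34×10^-6 + 0.467/3.26×10^-6) = 0.1544 rad.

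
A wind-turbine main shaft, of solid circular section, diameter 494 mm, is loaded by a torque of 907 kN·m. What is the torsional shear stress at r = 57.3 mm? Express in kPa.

J = πd⁴/32 = π(0.494)⁴/32 = 5.847×10^-3 m⁴.
Shear stress varies linearly with radius: τ = T·r/J = 907000 × 0.0573 / 5.847×10^-3 = 8.889×10^6 Pa.

8890 kPa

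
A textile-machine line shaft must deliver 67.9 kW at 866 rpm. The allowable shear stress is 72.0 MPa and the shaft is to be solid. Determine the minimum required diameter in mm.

37.6 mm

ω = 2π·866/60 = 90.69 rad/s, so T = P/ω = 67.9×10³ / 90.69 = 748.7 N·m.
For a solid shaft τ_max = 16T/(πd³), so d = (16T/(π τ_allow))^(1/3) = (16·748.7/(π·7.20×10^7))^(1/3) = 0.03755 m.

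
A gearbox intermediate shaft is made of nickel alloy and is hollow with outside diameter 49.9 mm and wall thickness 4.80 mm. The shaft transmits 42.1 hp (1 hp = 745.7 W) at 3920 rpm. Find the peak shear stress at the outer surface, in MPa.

5.46 MPa

ω = 2π·3920/60 = 410.5 rad/s, so T = P/ω = 42.1×745.7 / 410.5 = 76.48 N·m.
J = π(d_o⁴ − d_i⁴)/32 = π(0.0499⁴ − 0.0403⁴)/32 = 3.497×10^-7 m⁴.
τ_max = T·r/J = 76.48 × 0.0249 / 3.497×10^-7 = 5.456×10^6 Pa.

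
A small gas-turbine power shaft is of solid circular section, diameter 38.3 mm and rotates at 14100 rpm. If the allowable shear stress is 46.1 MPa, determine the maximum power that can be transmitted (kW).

J = πd⁴/32 = π(0.0383)⁴/32 = 2.112×10^-7 m⁴.
T_max = τ_allow·J/r = 4.61×10^7 × 2.112×10^-7 / 0.0191 = 508.5 N·m.
ω = 2π·14100/60 = 1477 rad/s, so P_max = T_max·ω = 7.509×10^5 W.

751 kW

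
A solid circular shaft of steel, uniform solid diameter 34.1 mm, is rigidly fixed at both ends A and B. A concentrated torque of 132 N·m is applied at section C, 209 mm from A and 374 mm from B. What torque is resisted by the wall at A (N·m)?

With uniform GJ and both ends fixed, compatibility θ_AC = θ_CB gives T_A·a = T_B·b, together with T_A + T_B = T₀.
T_A = T₀·b/(a+b) = 132.0·374/583.0 = 84.68 N·m; T_B = 47.32 N·m.

84.7 N·m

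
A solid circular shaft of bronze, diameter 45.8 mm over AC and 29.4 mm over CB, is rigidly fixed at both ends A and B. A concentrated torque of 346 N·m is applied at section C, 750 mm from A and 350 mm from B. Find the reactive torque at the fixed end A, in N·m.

Compatibility: T_A·a/J_AC = T_B·b/J_CB with T_A + T_B = T₀.
J_AC = 4.32×10^-7 m⁴, J_CB = 7.33×10^-8 m⁴, so T_A = T₀·(J_AC/a)/((J_AC/a)+(J_CB/b)) = 253.7 N·m, T_B = 92.31 N·m.

254 N·m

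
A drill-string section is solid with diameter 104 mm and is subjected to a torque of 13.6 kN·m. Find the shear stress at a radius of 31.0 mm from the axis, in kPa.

36700 kPa

J = πd⁴/32 = π(0.104)⁴/32 = 1.149×10^-5 m⁴.
Shear stress varies linearly with radius: τ = T·r/J = 13600 × 0.0310 / 1.149×10^-5 = 3.671×10^7 Pa.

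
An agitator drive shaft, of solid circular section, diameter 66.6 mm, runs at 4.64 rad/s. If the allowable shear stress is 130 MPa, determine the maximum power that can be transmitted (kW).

J = πd⁴/32 = π(0.0666)⁴/32 = 1.932×10^-6 m⁴.
T_max = τ_allow·J/r = 1.30×10^8 × 1.932×10^-6 / 0.0333 = 7540 N·m.
ω = 4.64 rad/s, so P_max = T_max·ω = 3.499×10^4 W.

35.0 kW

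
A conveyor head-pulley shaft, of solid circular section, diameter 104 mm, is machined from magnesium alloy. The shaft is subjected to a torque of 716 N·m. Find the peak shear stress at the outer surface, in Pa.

J = πd⁴/32 = π(0.104)⁴/32 = 1.149×10^-5 m⁴.
τ_max = T·r/J = 716.0 × 0.0520 / 1.149×10^-5 = 3.242×10^6 Pa.

3.24e6 Pa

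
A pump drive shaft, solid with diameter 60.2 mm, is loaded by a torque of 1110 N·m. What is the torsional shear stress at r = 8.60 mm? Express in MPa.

J = πd⁴/32 = π(0.0602)⁴/32 = 1.289×10^-6 m⁴.
Shear stress varies linearly with radius: τ = T·r/J = 1110 × 0.00860 / 1.289×10^-6 = 7.403×10^6 Pa.

7.40 MPa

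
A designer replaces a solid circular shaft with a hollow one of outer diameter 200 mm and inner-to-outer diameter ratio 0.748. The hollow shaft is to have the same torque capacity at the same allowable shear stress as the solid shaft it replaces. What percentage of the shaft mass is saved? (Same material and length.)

Equal τ_max and T ⇒ the solid shaft needs d_s³ = d_o³(1−k⁴), so d_s = 200·(1−0.748⁴)^(1/3) = 176.5 mm.
Area ratio A_h/A_s = d_o²(1−k²)/d_s² = (1−k²)/(1−k⁴)^(2/3) = 0.5658.
Mass saving = 1 − 0.5658 = 43.4 %.

43.4 %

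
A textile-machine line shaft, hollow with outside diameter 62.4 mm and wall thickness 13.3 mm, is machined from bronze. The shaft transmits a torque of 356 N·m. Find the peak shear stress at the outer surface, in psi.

J = π(d_o⁴ − d_i⁴)/32 = π(0.0624⁴ − 0.0358⁴)/32 = 1.327×10^-6 m⁴.
τ_max = T·r/J = 356.0 × 0.0312 / 1.327×10^-6 = 8.369×10^6 Pa.

1210 psi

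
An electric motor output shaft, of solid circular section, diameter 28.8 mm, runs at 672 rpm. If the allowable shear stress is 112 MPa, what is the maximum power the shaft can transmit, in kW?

J = πd⁴/32 = π(0.0288)⁴/32 = 6.754×10^-8 m⁴.
T_max = τ_allow·J/r = 1.12×10^8 × 6.754×10^-8 / 0.0144 = 525.3 N·m.
ω = 2π·672/60 = 70.37 rad/s, so P_max = T_max·ω = 3.697×10^4 W.

37.0 kW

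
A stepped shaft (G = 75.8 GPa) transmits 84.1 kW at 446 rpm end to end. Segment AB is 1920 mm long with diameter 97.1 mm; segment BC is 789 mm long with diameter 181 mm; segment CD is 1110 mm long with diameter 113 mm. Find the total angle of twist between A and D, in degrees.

0.404°

ω = 2π·446/60 = 46.71 rad/s, so T = P/ω = 84.1×10³ / 46.71 = 1801 N·m.
J_AB = π(0.0971)⁴/32 = 8.73×10^-6 m⁴; J_BC = π(0.181)⁴/32 = 1.05×10^-4 m⁴; J_CD = π(0.113)⁴/32 = 1.60×10^-5 m⁴.
θ = (T/G)·Σ L_i/J_i = (1801/75.8×10⁹)·(1.92/8.73×10^-6 + 0.789/1.05×10^-4 + 1.11/1.60×10^-5) = 7.051×10^-3 rad.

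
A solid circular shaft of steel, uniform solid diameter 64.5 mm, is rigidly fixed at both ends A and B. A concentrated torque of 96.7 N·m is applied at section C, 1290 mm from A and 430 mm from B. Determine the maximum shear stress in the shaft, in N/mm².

1.38 N/mm²

With uniform GJ and both ends fixed, compatibility θ_AC = θ_CB gives T_A·a = T_B·b, together with T_A + T_B = T₀.
T_A = T₀·b/(a+b) = 96.70·430/1720 = 24.18 N·m; T_B = 72.53 N·m.
τ in each portion: τ_AC = 4.59×10^5 Pa, τ_CB = 1.38×10^6 Pa; maximum is in CB.
τ_max = T_CB·r/J = 72.53·0.0323/1.70×10^-6 = 1.377×10^6 Pa.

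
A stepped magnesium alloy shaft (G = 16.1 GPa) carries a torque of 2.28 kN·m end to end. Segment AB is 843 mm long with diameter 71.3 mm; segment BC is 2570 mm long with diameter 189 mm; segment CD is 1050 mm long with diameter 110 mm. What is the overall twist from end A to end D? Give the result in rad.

J_AB = π(0.0713)⁴/32 = 2.54×10^-6 m⁴; J_BC = π(0.189)⁴/32 = 1.25×10^-4 m⁴; J_CD = π(0.110)⁴/32 = 1.44×10^-5 m⁴.
θ = (T/G)·Σ L_i/J_i = (2280/16.1×10⁹)·(0.843/2.54×10^-6 + 2.57/1.25×10^-4 + 1.05/1.44×10^-5) = 0.06030 rad.

0.0603 rad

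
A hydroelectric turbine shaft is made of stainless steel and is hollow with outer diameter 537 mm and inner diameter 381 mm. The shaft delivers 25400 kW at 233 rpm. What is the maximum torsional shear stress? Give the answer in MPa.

45.9 MPa

ω = 2π·233/60 = 24.40 rad/s, so T = P/ω = 25400×10³ / 24.40 = 1.041e6 N·m.
J = π(d_o⁴ − d_i⁴)/32 = π(0.537⁴ − 0.381⁴)/32 = 6.095×10^-3 m⁴.
τ_max = T·r/J = 1.041e6 × 0.269 / 6.095×10^-3 = 4.586×10^7 Pa.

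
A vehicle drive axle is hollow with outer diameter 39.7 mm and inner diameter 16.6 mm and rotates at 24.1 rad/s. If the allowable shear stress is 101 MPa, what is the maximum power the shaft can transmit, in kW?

J = π(d_o⁴ − d_i⁴)/32 = π(0.0397⁴ − 0.0166⁴)/32 = 2.364×10^-7 m⁴.
T_max = τ_allow·J/r = 1.01×10^8 × 2.364×10^-7 / 0.0199 = 1203 N·m.
ω = 24.1 rad/s, so P_max = T_max·ω = 2.899×10^4 W.

29.0 kW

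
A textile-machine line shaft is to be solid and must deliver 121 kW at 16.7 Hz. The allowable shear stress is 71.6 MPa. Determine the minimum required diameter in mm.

43.4 mm

ω = 2π·16.7 = 104.9 rad/s, so T = P/ω = 121×10³ / 104.9 = 1153 N·m.
For a solid shaft τ_max = 16T/(πd³), so d = (16T/(π τ_allow))^(1/3) = (16·1153/(π·7.16×10^7))^(1/3) = 0.04345 m.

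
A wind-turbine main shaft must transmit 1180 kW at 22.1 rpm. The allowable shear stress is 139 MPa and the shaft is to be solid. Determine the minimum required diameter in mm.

265 mm

ω = 2π·22.1/60 = 2.314 rad/s, so T = P/ω = 1180×10³ / 2.314 = 509900 N·m.
For a solid shaft τ_max = 16T/(πd³), so d = (16T/(π τ_allow))^(1/3) = (16·509900/(π·1.39×10^8))^(1/3) = 0.2653 m.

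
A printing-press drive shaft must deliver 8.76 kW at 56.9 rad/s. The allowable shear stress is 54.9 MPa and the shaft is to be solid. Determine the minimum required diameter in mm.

ω = 56.9 rad/s, so T = P/ω = 8.76×10³ / 56.90 = 154.0 N·m.
For a solid shaft τ_max = 16T/(πd³), so d = (16T/(π τ_allow))^(1/3) = (16·154.0/(π·5.49×10^7))^(1/3) = 0.02426 m.

24.3 mm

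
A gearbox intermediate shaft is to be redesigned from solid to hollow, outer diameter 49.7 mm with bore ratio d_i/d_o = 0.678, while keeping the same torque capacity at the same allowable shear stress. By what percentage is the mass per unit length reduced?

36.7 %

Equal τ_max and T ⇒ the solid shaft needs d_s³ = d_o³(1−k⁴), so d_s = 49.7·(1−0.678⁴)^(1/3) = 45.92 mm.
Area ratio A_h/A_s = d_o²(1−k²)/d_s² = (1−k²)/(1−k⁴)^(2/3) = 0.6330.
Mass saving = 1 − 0.6330 = 36.7 %.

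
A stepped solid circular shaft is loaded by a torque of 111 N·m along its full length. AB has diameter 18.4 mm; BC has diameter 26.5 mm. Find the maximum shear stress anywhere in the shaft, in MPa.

90.7 MPa

Under the same torque, τ_max = 16T/(πd³) is largest where d is smallest — segment AB (d = 18.4 mm).
τ_max = 16·111.0/(π·(0.0184)³) = 9.075×10^7 Pa.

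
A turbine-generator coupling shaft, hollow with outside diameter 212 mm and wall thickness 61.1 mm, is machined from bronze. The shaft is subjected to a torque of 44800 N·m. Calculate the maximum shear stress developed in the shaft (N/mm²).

J = π(d_o⁴ − d_i⁴)/32 = π(0.212⁴ − 0.0898⁴)/32 = 1.919×10^-4 m⁴.
τ_max = T·r/J = 44800 × 0.106 / 1.919×10^-4 = 2.474×10^7 Pa.

24.7 N/mm²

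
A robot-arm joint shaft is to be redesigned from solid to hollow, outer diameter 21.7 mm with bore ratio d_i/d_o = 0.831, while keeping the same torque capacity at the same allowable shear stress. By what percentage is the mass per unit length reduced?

Equal τ_max and T ⇒ the solid shaft needs d_s³ = d_o³(1−k⁴), so d_s = 21.7·(1−0.831⁴)^(1/3) = 17.48 mm.
Area ratio A_h/A_s = d_o²(1−k²)/d_s² = (1−k²)/(1−k⁴)^(2/3) = 0.4766.
Mass saving = 1 − 0.4766 = 52.3 %.

52.3 %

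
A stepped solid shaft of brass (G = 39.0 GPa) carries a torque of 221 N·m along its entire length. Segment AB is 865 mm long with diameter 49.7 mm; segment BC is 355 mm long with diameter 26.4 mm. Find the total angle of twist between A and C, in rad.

0.0504 rad

J_AB = π(0.0497)⁴/32 = 5.99×10^-7 m⁴; J_BC = π(0.0264)⁴/32 = 4.77×10^-8 m⁴.
θ = (T/G)·Σ L_i/J_i = (221.0/39.0×10⁹)·(0.865/5.99×10^-7 + 0.355/4.77×10^-8) = 0.05037 rad.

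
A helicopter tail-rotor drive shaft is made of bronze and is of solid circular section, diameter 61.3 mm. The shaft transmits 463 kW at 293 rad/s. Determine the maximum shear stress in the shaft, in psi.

5070 psi

ω = 293 rad/s, so T = P/ω = 463×10³ / 293.0 = 1580 N·m.
J = πd⁴/32 = π(0.0613)⁴/32 = 1.386×10^-6 m⁴.
τ_max = T·r/J = 1580 × 0.0307 / 1.386×10^-6 = 3.494×10^7 Pa.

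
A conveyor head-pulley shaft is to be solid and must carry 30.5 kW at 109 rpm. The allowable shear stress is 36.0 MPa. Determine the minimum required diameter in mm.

72.3 mm

ω = 2π·109/60 = 11.41 rad/s, so T = P/ω = 30.5×10³ / 11.41 = 2672 N·m.
For a solid shaft τ_max = 16T/(πd³), so d = (16T/(π τ_allow))^(1/3) = (16·2672/(π·3.60×10^7))^(1/3) = 0.07231 m.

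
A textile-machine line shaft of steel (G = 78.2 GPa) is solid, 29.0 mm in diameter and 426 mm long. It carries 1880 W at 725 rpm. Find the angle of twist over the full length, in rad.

0.00194 rad

ω = 2π·725/60 = 75.92 rad/s, so T = P/ω = 1880 / 75.92 = 24.76 N·m.
J = πd⁴/32 = π(0.0290)⁴/32 = 6.944×10^-8 m⁴.
θ = T·L/(G·J) = 24.76 × 0.426 / (78.2×10⁹ × 6.944×10^-8) = 1.943×10^-3 rad.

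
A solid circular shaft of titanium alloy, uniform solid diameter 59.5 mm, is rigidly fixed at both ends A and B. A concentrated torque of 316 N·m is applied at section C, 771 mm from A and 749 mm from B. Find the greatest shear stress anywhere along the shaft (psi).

With uniform GJ and both ends fixed, compatibility θ_AC = θ_CB gives T_A·a = T_B·b, together with T_A + T_B = T₀.
T_A = T₀·b/(a+b) = 316.0·749/1520 = 155.7 N·m; T_B = 160.3 N·m.
τ in each portion: τ_AC = 3.76×10^6 Pa, τ_CB = 3.88×10^6 Pa; maximum is in CB.
τ_max = T_CB·r/J = 160.3·0.0297/1.23×10^-6 = 3.875×10^6 Pa.

562 psi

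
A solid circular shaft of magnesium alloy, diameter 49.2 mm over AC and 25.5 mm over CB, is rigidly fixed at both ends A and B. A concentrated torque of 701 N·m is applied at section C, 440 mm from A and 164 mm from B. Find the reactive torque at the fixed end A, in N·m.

Compatibility: T_A·a/J_AC = T_B·b/J_CB with T_A + T_B = T₀.
J_AC = 5.75×10^-7 m⁴, J_CB = 4.15×10^-8 m⁴, so T_A = T₀·(J_AC/a)/((J_AC/a)+(J_CB/b)) = 587.3 N·m, T_B = 113.7 N·m.

587 N·m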